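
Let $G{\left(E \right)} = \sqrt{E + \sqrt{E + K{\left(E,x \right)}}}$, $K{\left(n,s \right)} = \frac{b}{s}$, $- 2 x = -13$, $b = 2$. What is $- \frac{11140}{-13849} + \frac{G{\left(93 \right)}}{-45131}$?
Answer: $\frac{11140}{13849} - \frac{\sqrt{15717 + 13 \sqrt{15769}}}{586703} \approx 0.80417$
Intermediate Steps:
$x = \frac{13}{2}$ ($x = \left(- \frac{1}{2}\right) \left(-13\right) = \frac{13}{2} \approx 6.5$)
$K{\left(n,s \right)} = \frac{2}{s}$
$G{\left(E \right)} = \sqrt{E + \sqrt{\frac{4}{13} + E}}$ ($G{\left(E \right)} = \sqrt{E + \sqrt{E + \frac{2}{\frac{13}{2}}}} = \sqrt{E + \sqrt{E + 2 \cdot \frac{2}{13}}} = \sqrt{E + \sqrt{E + \frac{4}{13}}} = \sqrt{E + \sqrt{\frac{4}{13} + E}}$)
$- \frac{11140}{-13849} + \frac{G{\left(93 \right)}}{-45131} = - \frac{11140}{-13849} + \frac{\frac{1}{13} \sqrt{169 \cdot 93 + 13 \sqrt{13} \sqrt{4 + 13 \cdot 93}}}{-45131} = \left(-11140\right) \left(- \frac{1}{13849}\right) + \frac{\sqrt{15717 + 13 \sqrt{13} \sqrt{4 + 1209}}}{13} \left(- \frac{1}{45131}\right) = \frac{11140}{13849} + \frac{\sqrt{15717 + 13 \sqrt{13} \sqrt{1213}}}{13} \left(- \frac{1}{45131}\right) = \frac{11140}{13849} + \frac{\sqrt{15717 + 13 \sqrt{15769}}}{13} \left(- \frac{1}{45131}\right) = \frac{11140}{13849} - \frac{\sqrt{15717 + 13 \sqrt{15769}}}{586703}$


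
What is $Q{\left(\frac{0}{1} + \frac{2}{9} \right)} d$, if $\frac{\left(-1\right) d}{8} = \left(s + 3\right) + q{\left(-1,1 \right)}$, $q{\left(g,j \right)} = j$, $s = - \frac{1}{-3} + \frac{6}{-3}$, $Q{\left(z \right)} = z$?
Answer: $- \frac{112}{27} \approx -4.1481$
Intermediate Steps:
$s = - \frac{5}{3}$ ($s = \left(-1\right) \left(- \frac{1}{3}\right) + 6 \left(- \frac{1}{3}\right) = \frac{1}{3} - 2 = - \frac{5}{3} \approx -1.6667$)
$d = - \frac{56}{3}$ ($d = - 8 \left(\left(- \frac{5}{3} + 3\right) + 1\right) = - 8 \left(\frac{4}{3} + 1\right) = \left(-8\right) \frac{7}{3} = - \frac{56}{3} \approx -18.667$)
$Q{\left(\frac{0}{1} + \frac{2}{9} \right)} d = \left(\frac{0}{1} + \frac{2}{9}\right) \left(- \frac{56}{3}\right) = \left(0 \cdot 1 + 2 \cdot \frac{1}{9}\right) \left(- \frac{56}{3}\right) = \left(0 + \frac{2}{9}\right) \left(- \frac{56}{3}\right) = \frac{2}{9} \left(- \frac{56}{3}\right) = - \frac{112}{27}$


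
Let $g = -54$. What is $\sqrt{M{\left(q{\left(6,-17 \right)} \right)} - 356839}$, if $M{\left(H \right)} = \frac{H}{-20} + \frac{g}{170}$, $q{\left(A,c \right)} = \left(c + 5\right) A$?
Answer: $\frac{2 i \sqrt{644534515}}{85} \approx 597.36 i$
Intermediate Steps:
$q{\left(A,c \right)} = A \left(5 + c\right)$ ($q{\left(A,c \right)} = \left(5 + c\right) A = A \left(5 + c\right)$)
$M{\left(H \right)} = - \frac{27}{85} - \frac{H}{20}$ ($M{\left(H \right)} = \frac{H}{-20} - \frac{54}{170} = H \left(- \frac{1}{20}\right) - \frac{27}{85} = - \frac{H}{20} - \frac{27}{85} = - \frac{27}{85} - \frac{H}{20}$)
$\sqrt{M{\left(q{\left(6,-17 \right)} \right)} - 356839} = \sqrt{\left(- \frac{27}{85} - \frac{6 \left(5 - 17\right)}{20}\right) - 356839} = \sqrt{\left(- \frac{27}{85} - \frac{6 \left(-12\right)}{20}\right) - 356839} = \sqrt{\left(- \frac{27}{85} - - \frac{18}{5}\right) - 356839} = \sqrt{\left(- \frac{27}{85} + \frac{18}{5}\right) - 356839} = \sqrt{\frac{279}{85} - 356839} = \sqrt{- \frac{30331036}{85}} = \frac{2 i \sqrt{644534515}}{85}$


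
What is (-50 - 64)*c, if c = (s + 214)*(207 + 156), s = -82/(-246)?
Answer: -8869542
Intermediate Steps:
s = 1/3 (s = -82*(-1/246) = 1/3 ≈ 0.33333)
c = 77803 (c = (1/3 + 214)*(207 + 156) = (643/3)*363 = 77803)
(-50 - 64)*c = (-50 - 64)*77803 = -114*77803 = -8869542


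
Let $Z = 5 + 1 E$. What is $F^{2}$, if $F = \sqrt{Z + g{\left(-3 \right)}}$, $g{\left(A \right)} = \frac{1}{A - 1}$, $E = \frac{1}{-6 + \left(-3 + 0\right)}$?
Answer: $\frac{167}{36} \approx 4.6389$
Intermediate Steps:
$E = - \frac{1}{9}$ ($E = \frac{1}{-6 - 3} = \frac{1}{-9} = - \frac{1}{9} \approx -0.11111$)
$g{\left(A \right)} = \frac{1}{-1 + A}$
$Z = \frac{44}{9}$ ($Z = 5 + 1 \left(- \frac{1}{9}\right) = 5 - \frac{1}{9} = \frac{44}{9} \approx 4.8889$)
$F = \frac{\sqrt{167}}{6}$ ($F = \sqrt{\frac{44}{9} + \frac{1}{-1 - 3}} = \sqrt{\frac{44}{9} + \frac{1}{-4}} = \sqrt{\frac{44}{9} - \frac{1}{4}} = \sqrt{\frac{167}{36}} = \frac{\sqrt{167}}{6} \approx 2.1538$)
$F^{2} = \left(\frac{\sqrt{167}}{6}\right)^{2} = \frac{167}{36}$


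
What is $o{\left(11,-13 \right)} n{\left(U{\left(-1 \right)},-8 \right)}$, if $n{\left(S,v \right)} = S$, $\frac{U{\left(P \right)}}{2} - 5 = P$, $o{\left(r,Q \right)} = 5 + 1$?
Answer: $48$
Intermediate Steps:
$o{\left(r,Q \right)} = 6$
$U{\left(P \right)} = 10 + 2 P$
$o{\left(11,-13 \right)} n{\left(U{\left(-1 \right)},-8 \right)} = 6 \left(10 + 2 \left(-1\right)\right) = 6 \left(10 - 2\right) = 6 \cdot 8 = 48$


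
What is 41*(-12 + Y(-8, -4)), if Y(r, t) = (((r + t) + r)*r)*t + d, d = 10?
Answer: -26322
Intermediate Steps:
Y(r, t) = 10 + r*t*(t + 2*r) (Y(r, t) = (((r + t) + r)*r)*t + 10 = ((t + 2*r)*r)*t + 10 = (r*(t + 2*r))*t + 10 = r*t*(t + 2*r) + 10 = 10 + r*t*(t + 2*r))
41*(-12 + Y(-8, -4)) = 41*(-12 + (10 - 8*(-4)² + 2*(-4)*(-8)²)) = 41*(-12 + (10 - 8*16 + 2*(-4)*64)) = 41*(-12 + (10 - 128 - 512)) = 41*(-12 - 630) = 41*(-642) = -26322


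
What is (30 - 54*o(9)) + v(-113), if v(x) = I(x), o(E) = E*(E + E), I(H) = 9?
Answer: -8709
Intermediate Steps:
o(E) = 2*E² (o(E) = E*(2*E) = 2*E²)
v(x) = 9
(30 - 54*o(9)) + v(-113) = (30 - 108*9²) + 9 = (30 - 108*81) + 9 = (30 - 54*162) + 9 = (30 - 8748) + 9 = -8718 + 9 = -8709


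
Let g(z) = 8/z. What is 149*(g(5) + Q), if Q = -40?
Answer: -28608/5 ≈ -5721.6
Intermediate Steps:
149*(g(5) + Q) = 149*(8/5 - 40) = 149*(-192/5) = -28608/5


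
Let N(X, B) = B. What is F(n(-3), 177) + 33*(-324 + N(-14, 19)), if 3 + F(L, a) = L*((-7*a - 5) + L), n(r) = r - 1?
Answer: -5076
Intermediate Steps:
n(r) = -1 + r
F(L, a) = -3 + L*(-5 + L - 7*a) (F(L, a) = -3 + L*((-7*a - 5) + L) = -3 + L*((-5 - 7*a) + L) = -3 + L*(-5 + L - 7*a))
F(n(-3), 177) + 33*(-324 + N(-14, 19)) = (-3 + (-1 - 3)² - 5*(-1 - 3) - 7*(-1 - 3)*177) + 33*(-324 + 19) = (-3 + (-4)² - 5*(-4) - 7*(-4)*177) + 33*(-305) = (-3 + 16 + 20 + 4956) - 10065 = 4989 - 10065 = -5076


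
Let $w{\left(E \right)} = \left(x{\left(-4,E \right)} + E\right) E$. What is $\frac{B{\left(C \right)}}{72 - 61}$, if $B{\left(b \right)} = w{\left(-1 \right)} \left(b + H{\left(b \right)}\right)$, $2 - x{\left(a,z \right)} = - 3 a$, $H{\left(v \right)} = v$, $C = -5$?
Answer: $-10$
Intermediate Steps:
$x{\left(a,z \right)} = 2 + 3 a$ ($x{\left(a,z \right)} = 2 - - 3 a = 2 + 3 a$)
$w{\left(E \right)} = E \left(-10 + E\right)$ ($w{\left(E \right)} = \left(\left(2 + 3 \left(-4\right)\right) + E\right) E = \left(\left(2 - 12\right) + E\right) E = \left(-10 + E\right) E = E \left(-10 + E\right)$)
$B{\left(b \right)} = 22 b$ ($B{\left(b \right)} = - (-10 - 1) \left(b + b\right) = \left(-1\right) \left(-11\right) 2 b = 11 \cdot 2 b = 22 b$)
$\frac{B{\left(C \right)}}{72 - 61} = \frac{22 \left(-5\right)}{72 - 61} = \frac{1}{11} \left(-110\right) = -10$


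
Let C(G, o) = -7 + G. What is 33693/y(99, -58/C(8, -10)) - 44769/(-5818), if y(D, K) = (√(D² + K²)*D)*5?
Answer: 44769/5818 + 1021*√13165/197475 ≈ 8.2881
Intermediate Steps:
y(D, K) = 5*D*√(D² + K²) (y(D, K) = (D*√(D² + K²))*5 = 5*D*√(D² + K²))
33693/y(99, -58/C(8, -10)) - 44769/(-5818) = 33693/((5*99*√(99² + (-58/(-7 + 8))²))) - 44769/(-5818) = 33693/((5*99*√(9801 + (-58/1)²))) - 44769*(-1/5818) = 33693/((5*99*√(9801 + (-58*1)²))) + 44769/5818 = 33693/((5*99*√(9801 + (-58)²))) + 44769/5818 = 33693/((5*99*√(9801 + 3364))) + 44769/5818 = 33693/((5*99*√13165)) + 44769/5818 = 33693/((495*√13165)) + 44769/5818 = 33693*(√13165/6516675) + 44769/5818 = 1021*√13165/197475 + 44769/5818 = 44769/5818 + 1021*√13165/197475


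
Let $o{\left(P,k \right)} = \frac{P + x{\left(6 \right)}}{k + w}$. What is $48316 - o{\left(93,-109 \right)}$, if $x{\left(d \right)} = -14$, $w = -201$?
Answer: $\frac{14978039}{310} \approx 48316.0$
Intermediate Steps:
$o{\left(P,k \right)} = \frac{-14 + P}{-201 + k}$ ($o{\left(P,k \right)} = \frac{P - 14}{k - 201} = \frac{-14 + P}{-201 + k}$)
$48316 - o{\left(93,-109 \right)} = 48316 - \frac{-14 + 93}{-201 - 109} = 48316 - \frac{1}{-310} \cdot 79 = 48316 - \left(- \frac{1}{310}\right) 79 = 48316 - - \frac{79}{310} = 48316 + \frac{79}{310} = \frac{14978039}{310}$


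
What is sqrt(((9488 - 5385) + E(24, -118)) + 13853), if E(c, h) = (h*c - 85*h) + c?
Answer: sqrt(25178) ≈ 158.68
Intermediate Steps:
E(c, h) = c - 85*h + c*h (E(c, h) = (c*h - 85*h) + c = (-85*h + c*h) + c = c - 85*h + c*h)
sqrt(((9488 - 5385) + E(24, -118)) + 13853) = sqrt(((9488 - 5385) + (24 - 85*(-118) + 24*(-118))) + 13853) = sqrt((4103 + (24 + 10030 - 2832)) + 13853) = sqrt((4103 + 7222) + 13853) = sqrt(11325 + 13853) = sqrt(25178)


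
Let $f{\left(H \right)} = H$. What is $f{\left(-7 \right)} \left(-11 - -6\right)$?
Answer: $35$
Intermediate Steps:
$f{\left(-7 \right)} \left(-11 - -6\right) = - 7 \left(-11 - -6\right) = - 7 \left(-11 + 6\right) = \left(-7\right) \left(-5\right) = 35$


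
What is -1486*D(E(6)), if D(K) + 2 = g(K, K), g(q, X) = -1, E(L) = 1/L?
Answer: 4458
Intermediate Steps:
D(K) = -3 (D(K) = -2 - 1 = -3)
-1486*D(E(6)) = -1486*(-3) = 4458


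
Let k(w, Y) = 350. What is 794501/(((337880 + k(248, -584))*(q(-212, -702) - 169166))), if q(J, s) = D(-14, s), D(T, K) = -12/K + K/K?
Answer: -92956617/6694350643690 ≈ -1.3886e-5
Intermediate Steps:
D(T, K) = 1 - 12/K (D(T, K) = -12/K + 1 = 1 - 12/K)
q(J, s) = (-12 + s)/s
794501/(((337880 + k(248, -584))*(q(-212, -702) - 169166))) = 794501/(((337880 + 350)*((-12 - 702)/(-702) - 169166))) = 794501/((338230*(-1/702*(-714) - 169166))) = 794501/((338230*(119/117 - 169166))) = 794501/((338230*(-19792303/117))) = 794501/(-6694350643690/117) = 794501*(-117/6694350643690) = -92956617/6694350643690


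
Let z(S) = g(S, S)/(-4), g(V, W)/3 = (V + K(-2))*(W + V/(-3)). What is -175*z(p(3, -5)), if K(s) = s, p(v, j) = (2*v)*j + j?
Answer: 226625/2 ≈ 1.1331e+5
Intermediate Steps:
p(v, j) = j + 2*j*v (p(v, j) = 2*j*v + j = j + 2*j*v)
g(V, W) = 3*(-2 + V)*(W - V/3) (g(V, W) = 3*((V - 2)*(W + V/(-3))) = 3*((-2 + V)*(W + V*(-⅓))) = 3*((-2 + V)*(W - V/3)) = 3*(-2 + V)*(W - V/3))
z(S) = S - S²/2 (z(S) = (-S² - 6*S + 2*S + 3*S*S)/(-4) = (-S² - 6*S + 2*S + 3*S²)*(-¼) = (-4*S + 2*S²)*(-¼) = S - S²/2)
-175*z(p(3, -5)) = -175*(-5*(1 + 2*3))*(2 - (-5)*(1 + 2*3))/2 = -175*(-5*(1 + 6))*(2 - (-5)*(1 + 6))/2 = -175*(-5*7)*(2 - (-5)*7)/2 = -175*(-35)*(2 - 1*(-35))/2 = -175*(-35)*(2 + 35)/2 = -175*(-35)*37/2 = -175*(-1295/2) = 226625/2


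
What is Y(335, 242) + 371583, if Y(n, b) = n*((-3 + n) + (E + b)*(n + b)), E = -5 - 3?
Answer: 45713833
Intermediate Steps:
E = -8
Y(n, b) = n*(-3 + n + (-8 + b)*(b + n)) (Y(n, b) = n*((-3 + n) + (-8 + b)*(n + b)) = n*((-3 + n) + (-8 + b)*(b + n)) = n*(-3 + n + (-8 + b)*(b + n)))
Y(335, 242) + 371583 = 335*(-3 + 242² - 8*242 - 7*335 + 242*335) + 371583 = 335*(-3 + 58564 - 1936 - 2345 + 81070) + 371583 = 335*135350 + 371583 = 45342250 + 371583 = 45713833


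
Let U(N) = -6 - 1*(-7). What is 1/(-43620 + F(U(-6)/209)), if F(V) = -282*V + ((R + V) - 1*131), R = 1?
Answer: -209/9144031 ≈ -2.2856e-5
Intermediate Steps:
U(N) = 1 (U(N) = -6 + 7 = 1)
F(V) = -130 - 281*V (F(V) = -282*V + ((1 + V) - 1*131) = -282*V + ((1 + V) - 131) = -282*V + (-130 + V) = -130 - 281*V)
1/(-43620 + F(U(-6)/209)) = 1/(-43620 + (-130 - 281/209)) = 1/(-43620 - 27451/209) = 1/(-9144031/209) = -209/9144031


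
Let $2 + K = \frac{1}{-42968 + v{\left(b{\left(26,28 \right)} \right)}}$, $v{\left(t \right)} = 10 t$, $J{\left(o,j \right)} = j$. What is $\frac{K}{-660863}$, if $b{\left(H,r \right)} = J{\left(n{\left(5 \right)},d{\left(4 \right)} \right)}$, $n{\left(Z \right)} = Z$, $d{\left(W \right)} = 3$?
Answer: $\frac{85877}{28376135494} \approx 3.0264 \cdot 10^{-6}$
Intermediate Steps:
$b{\left(H,r \right)} = 3$
$K = - \frac{85877}{42938}$ ($K = -2 + \frac{1}{-42968 + 10 \cdot 3} = -2 + \frac{1}{-42968 + 30} = -2 + \frac{1}{-42938} = -2 - \frac{1}{42938} = - \frac{85877}{42938} \approx -2.0$)
$\frac{K}{-660863} = - \frac{85877}{42938 \left(-660863\right)} = \left(- \frac{85877}{42938}\right) \left(- \frac{1}{660863}\right) = \frac{85877}{28376135494}$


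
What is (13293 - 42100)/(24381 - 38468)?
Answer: 28807/14087 ≈ 2.0449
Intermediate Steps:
(13293 - 42100)/(24381 - 38468) = -28807/(-14087) = -28807*(-1/14087) = 28807/14087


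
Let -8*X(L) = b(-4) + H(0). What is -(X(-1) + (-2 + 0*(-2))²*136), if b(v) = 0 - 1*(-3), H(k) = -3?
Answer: -544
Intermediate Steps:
b(v) = 3 (b(v) = 0 + 3 = 3)
X(L) = 0 (X(L) = -(3 - 3)/8 = -⅛*0 = 0)
-(X(-1) + (-2 + 0*(-2))²*136) = -(0 + (-2 + 0*(-2))²*136) = -(0 + (-2 + 0)²*136) = -(0 + (-2)²*136) = -(0 + 4*136) = -(0 + 544) = -1*544 = -544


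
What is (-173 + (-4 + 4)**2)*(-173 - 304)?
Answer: 82521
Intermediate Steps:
(-173 + (-4 + 4)**2)*(-173 - 304) = (-173 + 0**2)*(-477) = (-173 + 0)*(-477) = -173*(-477) = 82521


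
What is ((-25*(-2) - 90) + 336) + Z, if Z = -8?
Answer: 288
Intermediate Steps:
((-25*(-2) - 90) + 336) + Z = ((-25*(-2) - 90) + 336) - 8 = ((50 - 90) + 336) - 8 = (-40 + 336) - 8 = 296 - 8 = 288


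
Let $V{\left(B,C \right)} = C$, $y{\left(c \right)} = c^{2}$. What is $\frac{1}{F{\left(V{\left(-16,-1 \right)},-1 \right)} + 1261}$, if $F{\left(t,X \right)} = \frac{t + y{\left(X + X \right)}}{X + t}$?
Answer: $\frac{2}{2519} \approx 0.00079397$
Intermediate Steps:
$F{\left(t,X \right)} = \frac{t + 4 X^{2}}{X + t}$ ($F{\left(t,X \right)} = \frac{t + \left(X + X\right)^{2}}{X + t} = \frac{t + \left(2 X\right)^{2}}{X + t} = \frac{t + 4 X^{2}}{X + t}$)
$\frac{1}{F{\left(V{\left(-16,-1 \right)},-1 \right)} + 1261} = \frac{1}{\frac{-1 + 4 \left(-1\right)^{2}}{-1 - 1} + 1261} = \frac{1}{\frac{-1 + 4 \cdot 1}{-2} + 1261} = \frac{1}{- \frac{-1 + 4}{2} + 1261} = \frac{1}{\left(- \frac{1}{2}\right) 3 + 1261} = \frac{1}{- \frac{3}{2} + 1261} = \frac{1}{\frac{2519}{2}} = \frac{2}{2519}$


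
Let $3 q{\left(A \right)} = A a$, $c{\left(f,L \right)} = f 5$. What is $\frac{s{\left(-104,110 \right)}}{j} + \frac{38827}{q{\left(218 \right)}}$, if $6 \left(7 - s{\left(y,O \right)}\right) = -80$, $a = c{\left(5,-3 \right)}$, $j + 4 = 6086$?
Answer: $\frac{531411194}{24860175} \approx 21.376$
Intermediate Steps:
$j = 6082$ ($j = -4 + 6086 = 6082$)
$c{\left(f,L \right)} = 5 f$
$a = 25$ ($a = 5 \cdot 5 = 25$)
$q{\left(A \right)} = \frac{25 A}{3}$ ($q{\left(A \right)} = \frac{A 25}{3} = \frac{25 A}{3}$)
$s{\left(y,O \right)} = \frac{61}{3}$ ($s{\left(y,O \right)} = 7 - - \frac{40}{3} = 7 + \frac{40}{3} = \frac{61}{3}$)
$\frac{s{\left(-104,110 \right)}}{j} + \frac{38827}{q{\left(218 \right)}} = \frac{61}{3 \cdot 6082} + \frac{38827}{\frac{25}{3} \cdot 218} = \frac{61}{3} \cdot \frac{1}{6082} + \frac{38827}{\frac{5450}{3}} = \frac{61}{18246} + 38827 \cdot \frac{3}{5450} = \frac{61}{18246} + \frac{116481}{5450} = \frac{531411194}{24860175}$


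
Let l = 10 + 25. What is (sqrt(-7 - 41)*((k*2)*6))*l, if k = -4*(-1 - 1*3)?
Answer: 26880*I*sqrt(3) ≈ 46558.0*I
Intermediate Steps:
l = 35
k = 16 (k = -4*(-1 - 3) = -4*(-4) = 16)
(sqrt(-7 - 41)*((k*2)*6))*l = (sqrt(-7 - 41)*((16*2)*6))*35 = (sqrt(-48)*(32*6))*35 = ((4*I*sqrt(3))*192)*35 = (768*I*sqrt(3))*35 = 26880*I*sqrt(3)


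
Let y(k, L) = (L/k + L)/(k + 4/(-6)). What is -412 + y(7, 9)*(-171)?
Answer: -4828/7 ≈ -689.71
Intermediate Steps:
y(k, L) = (L + L/k)/(-⅔ + k) (y(k, L) = (L + L/k)/(k + 4*(-⅙)) = (L + L/k)/(k - ⅔) = (L + L/k)/(-⅔ + k))
-412 + y(7, 9)*(-171) = -412 + (3*9*(1 + 7)/(7*(-2 + 3*7)))*(-171) = -412 + (3*9*(⅐)*8/(-2 + 21))*(-171) = -412 + (3*9*(⅐)*8/19)*(-171) = -412 + (3*9*(⅐)*(1/19)*8)*(-171) = -412 + (216/133)*(-171) = -412 - 1944/7 = -4828/7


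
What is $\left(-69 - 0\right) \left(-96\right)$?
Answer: $6624$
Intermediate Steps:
$\left(-69 - 0\right) \left(-96\right) = \left(-69 + 0\right) \left(-96\right) = \left(-69\right) \left(-96\right) = 6624$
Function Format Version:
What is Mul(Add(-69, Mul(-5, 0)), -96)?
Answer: 6624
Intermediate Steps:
Mul(Add(-69, Mul(-5, 0)), -96) = Mul(Add(-69, 0), -96) = Mul(-69, -96) = 6624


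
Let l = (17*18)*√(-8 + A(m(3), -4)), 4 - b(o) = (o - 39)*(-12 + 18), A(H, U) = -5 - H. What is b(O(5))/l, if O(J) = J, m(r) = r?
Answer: -26*I/153 ≈ -0.16993*I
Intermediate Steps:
b(o) = 238 - 6*o (b(o) = 4 - (o - 39)*(-12 + 18) = 4 - (-39 + o)*6 = 4 - (-234 + 6*o) = 4 + (234 - 6*o) = 238 - 6*o)
l = 1224*I (l = (17*18)*√(-8 + (-5 - 1*3)) = 306*√(-8 + (-5 - 3)) = 306*√(-8 - 8) = 306*√(-16) = 306*(4*I) = 1224*I ≈ 1224.0*I)
b(O(5))/l = (238 - 6*5)/((1224*I)) = (238 - 30)*(-I/1224) = 208*(-I/1224) = -26*I/153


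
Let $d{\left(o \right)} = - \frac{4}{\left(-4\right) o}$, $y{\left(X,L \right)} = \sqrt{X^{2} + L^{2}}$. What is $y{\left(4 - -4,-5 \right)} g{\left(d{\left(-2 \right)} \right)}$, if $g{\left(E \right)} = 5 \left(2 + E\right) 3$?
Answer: $\frac{45 \sqrt{89}}{2} \approx 212.26$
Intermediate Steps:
$y{\left(X,L \right)} = \sqrt{L^{2} + X^{2}}$
$d{\left(o \right)} = \frac{1}{o}$ ($d{\left(o \right)} = - 4 \left(- \frac{1}{4 o}\right) = \frac{1}{o}$)
$g{\left(E \right)} = 30 + 15 E$ ($g{\left(E \right)} = 5 \left(6 + 3 E\right) = 30 + 15 E$)
$y{\left(4 - -4,-5 \right)} g{\left(d{\left(-2 \right)} \right)} = \sqrt{\left(-5\right)^{2} + \left(4 - -4\right)^{2}} \left(30 + \frac{15}{-2}\right) = \sqrt{25 + \left(4 + 4\right)^{2}} \left(30 + 15 \left(- \frac{1}{2}\right)\right) = \sqrt{25 + 8^{2}} \left(30 - \frac{15}{2}\right) = \sqrt{25 + 64} \cdot \frac{45}{2} = \sqrt{89} \cdot \frac{45}{2} = \frac{45 \sqrt{89}}{2}$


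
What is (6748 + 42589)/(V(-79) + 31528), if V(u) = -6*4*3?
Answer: 49337/31456 ≈ 1.5684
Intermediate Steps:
V(u) = -72 (V(u) = -24*3 = -72)
(6748 + 42589)/(V(-79) + 31528) = (6748 + 42589)/(-72 + 31528) = 49337/31456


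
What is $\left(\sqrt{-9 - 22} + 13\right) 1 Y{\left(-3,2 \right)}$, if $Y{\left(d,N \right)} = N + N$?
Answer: $52 + 4 i \sqrt{31} \approx 52.0 + 22.271 i$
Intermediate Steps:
$Y{\left(d,N \right)} = 2 N$
$\left(\sqrt{-9 - 22} + 13\right) 1 Y{\left(-3,2 \right)} = \left(\sqrt{-9 - 22} + 13\right) 1 \cdot 2 \cdot 2 = \left(\sqrt{-31} + 13\right) 1 \cdot 4 = \left(i \sqrt{31} + 13\right) 4 = \left(13 + i \sqrt{31}\right) 4 = 52 + 4 i \sqrt{31}$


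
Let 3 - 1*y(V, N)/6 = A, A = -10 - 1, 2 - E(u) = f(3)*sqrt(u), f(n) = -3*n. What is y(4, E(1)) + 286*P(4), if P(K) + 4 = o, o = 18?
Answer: 4088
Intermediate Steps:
P(K) = 14 (P(K) = -4 + 18 = 14)
E(u) = 2 + 9*sqrt(u) (E(u) = 2 - (-3*3)*sqrt(u) = 2 - (-9)*sqrt(u) = 2 + 9*sqrt(u))
A = -11
y(V, N) = 84 (y(V, N) = 18 - 6*(-11) = 18 + 66 = 84)
y(4, E(1)) + 286*P(4) = 84 + 286*14 = 84 + 4004 = 4088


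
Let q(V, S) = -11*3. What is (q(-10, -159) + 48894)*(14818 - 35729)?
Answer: -1021732371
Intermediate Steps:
q(V, S) = -33
(q(-10, -159) + 48894)*(14818 - 35729) = (-33 + 48894)*(14818 - 35729) = 48861*(-20911) = -1021732371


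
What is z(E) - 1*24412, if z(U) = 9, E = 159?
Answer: -24403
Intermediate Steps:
z(E) - 1*24412 = 9 - 1*24412 = 9 - 24412 = -24403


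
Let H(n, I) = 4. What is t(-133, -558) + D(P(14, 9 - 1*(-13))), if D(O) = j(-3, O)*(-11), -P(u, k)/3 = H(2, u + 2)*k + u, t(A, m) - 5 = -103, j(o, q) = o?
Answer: -65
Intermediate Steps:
t(A, m) = -98 (t(A, m) = 5 - 103 = -98)
P(u, k) = -12*k - 3*u (P(u, k) = -3*(4*k + u) = -3*(u + 4*k) = -12*k - 3*u)
D(O) = 33 (D(O) = -3*(-11) = 33)
t(-133, -558) + D(P(14, 9 - 1*(-13))) = -98 + 33 = -65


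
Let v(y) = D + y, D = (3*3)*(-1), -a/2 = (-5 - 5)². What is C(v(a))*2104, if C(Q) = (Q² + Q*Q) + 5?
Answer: 183820168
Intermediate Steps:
a = -200 (a = -2*(-5 - 5)² = -2*(-10)² = -2*100 = -200)
D = -9 (D = 9*(-1) = -9)
v(y) = -9 + y
C(Q) = 5 + 2*Q² (C(Q) = (Q² + Q²) + 5 = 2*Q² + 5 = 5 + 2*Q²)
C(v(a))*2104 = (5 + 2*(-9 - 200)²)*2104 = (5 + 2*(-209)²)*2104 = (5 + 2*43681)*2104 = (5 + 87362)*2104 = 87367*2104 = 183820168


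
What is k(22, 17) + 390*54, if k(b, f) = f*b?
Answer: 21434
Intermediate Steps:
k(b, f) = b*f
k(22, 17) + 390*54 = 22*17 + 390*54 = 374 + 21060 = 21434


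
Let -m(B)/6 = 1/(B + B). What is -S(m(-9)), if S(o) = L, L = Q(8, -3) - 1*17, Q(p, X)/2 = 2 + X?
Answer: 19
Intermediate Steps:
Q(p, X) = 4 + 2*X (Q(p, X) = 2*(2 + X) = 4 + 2*X)
m(B) = -3/B (m(B) = -6/(B + B) = -6*1/(2*B) = -3/B)
L = -19 (L = (4 + 2*(-3)) - 1*17 = (4 - 6) - 17 = -2 - 17 = -19)
S(o) = -19
-S(m(-9)) = -1*(-19) = 19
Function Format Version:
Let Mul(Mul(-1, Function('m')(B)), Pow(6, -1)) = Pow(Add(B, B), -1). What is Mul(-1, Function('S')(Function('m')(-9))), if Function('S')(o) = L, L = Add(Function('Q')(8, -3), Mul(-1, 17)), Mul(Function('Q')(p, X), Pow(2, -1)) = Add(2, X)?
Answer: 19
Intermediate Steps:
Function('Q')(p, X) = Add(4, Mul(2, X)) (Function('Q')(p, X) = Mul(2, Add(2, X)) = Add(4, Mul(2, X)))
Function('m')(B) = Mul(-3, Pow(B, -1)) (Function('m')(B) = Mul(-6, Pow(Add(B, B), -1)) = Mul(-6, Pow(Mul(2, B), -1)) = Mul(-6, Mul(Rational(1, 2), Pow(B, -1))) = Mul(-3, Pow(B, -1)))
L = -19 (L = Add(Add(4, Mul(2, -3)), Mul(-1, 17)) = Add(Add(4, -6), -17) = Add(-2, -17) = -19)
Function('S')(o) = -19
Mul(-1, Function('S')(Function('m')(-9))) = Mul(-1, -19) = 19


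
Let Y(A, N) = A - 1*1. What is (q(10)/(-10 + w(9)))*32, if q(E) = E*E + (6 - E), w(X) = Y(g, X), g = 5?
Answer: -512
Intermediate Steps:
Y(A, N) = -1 + A (Y(A, N) = A - 1 = -1 + A)
w(X) = 4 (w(X) = -1 + 5 = 4)
q(E) = 6 + E² - E (q(E) = E² + (6 - E) = 6 + E² - E)
(q(10)/(-10 + w(9)))*32 = ((6 + 10² - 1*10)/(-10 + 4))*32 = ((6 + 100 - 10)/(-6))*32 = (96*(-⅙))*32 = -16*32 = -512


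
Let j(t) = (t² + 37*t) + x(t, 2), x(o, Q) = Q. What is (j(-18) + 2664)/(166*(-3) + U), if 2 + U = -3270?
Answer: -1162/1885 ≈ -0.61645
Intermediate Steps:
U = -3272 (U = -2 - 3270 = -3272)
j(t) = 2 + t² + 37*t (j(t) = (t² + 37*t) + 2 = 2 + t² + 37*t)
(j(-18) + 2664)/(166*(-3) + U) = ((2 + (-18)² + 37*(-18)) + 2664)/(166*(-3) - 3272) = ((2 + 324 - 666) + 2664)/(-498 - 3272) = (-340 + 2664)/(-3770) = 2324*(-1/3770) = -1162/1885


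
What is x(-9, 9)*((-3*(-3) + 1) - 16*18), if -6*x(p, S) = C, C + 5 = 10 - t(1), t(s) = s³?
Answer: 556/3 ≈ 185.33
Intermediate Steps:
C = 4 (C = -5 + (10 - 1*1³) = -5 + (10 - 1*1) = -5 + (10 - 1) = -5 + 9 = 4)
x(p, S) = -⅔ (x(p, S) = -⅙*4 = -⅔)
x(-9, 9)*((-3*(-3) + 1) - 16*18) = -2*((-3*(-3) + 1) - 16*18)/3 = -2*((9 + 1) - 288)/3 = -2*(10 - 288)/3 = -⅔*(-278) = 556/3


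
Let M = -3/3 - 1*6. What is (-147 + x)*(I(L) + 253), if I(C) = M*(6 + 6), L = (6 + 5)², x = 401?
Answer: 42926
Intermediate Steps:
M = -7 (M = -3*⅓ - 6 = -1 - 6 = -7)
L = 121 (L = 11² = 121)
I(C) = -84 (I(C) = -7*(6 + 6) = -7*12 = -84)
(-147 + x)*(I(L) + 253) = (-147 + 401)*(-84 + 253) = 254*169 = 42926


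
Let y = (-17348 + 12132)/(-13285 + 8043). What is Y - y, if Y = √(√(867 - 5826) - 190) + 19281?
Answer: 50532893/2621 + √(-190 + 3*I*√551) ≈ 19283.0 + 14.011*I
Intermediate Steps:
y = 2608/2621 (y = -5216/(-5242) = -5216*(-1/5242) = 2608/2621 ≈ 0.99504)
Y = 19281 + √(-190 + 3*I*√551) (Y = √(√(-4959) - 190) + 19281 = √(3*I*√551 - 190) + 19281 = √(-190 + 3*I*√551) + 19281 = 19281 + √(-190 + 3*I*√551) ≈ 19284.0 + 14.011*I)
Y - y = (19281 + √(-190 + 3*I*√551)) - 1*2608/2621 = (19281 + √(-190 + 3*I*√551)) - 2608/2621 = 50532893/2621 + √(-190 + 3*I*√551)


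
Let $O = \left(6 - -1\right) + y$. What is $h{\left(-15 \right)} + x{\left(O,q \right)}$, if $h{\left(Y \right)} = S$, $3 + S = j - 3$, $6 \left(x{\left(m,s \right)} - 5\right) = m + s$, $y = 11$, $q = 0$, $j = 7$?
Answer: $9$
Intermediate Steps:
$O = 18$ ($O = \left(6 - -1\right) + 11 = \left(6 + 1\right) + 11 = 7 + 11 = 18$)
$x{\left(m,s \right)} = 5 + \frac{m}{6} + \frac{s}{6}$ ($x{\left(m,s \right)} = 5 + \frac{m + s}{6} = 5 + \left(\frac{m}{6} + \frac{s}{6}\right) = 5 + \frac{m}{6} + \frac{s}{6}$)
$S = 1$ ($S = -3 + \left(7 - 3\right) = -3 + 4 = 1$)
$h{\left(Y \right)} = 1$
$h{\left(-15 \right)} + x{\left(O,q \right)} = 1 + \left(5 + \frac{1}{6} \cdot 18 + \frac{1}{6} \cdot 0\right) = 1 + \left(5 + 3 + 0\right) = 1 + 8 = 9$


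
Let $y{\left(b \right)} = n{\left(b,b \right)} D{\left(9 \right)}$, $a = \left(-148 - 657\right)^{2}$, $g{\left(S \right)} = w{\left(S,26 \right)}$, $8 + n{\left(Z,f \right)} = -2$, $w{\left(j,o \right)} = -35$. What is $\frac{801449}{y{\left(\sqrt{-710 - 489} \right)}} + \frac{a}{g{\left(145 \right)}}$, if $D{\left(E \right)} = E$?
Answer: $- \frac{2467799}{90} \approx -27420.0$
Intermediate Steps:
$n{\left(Z,f \right)} = -10$ ($n{\left(Z,f \right)} = -8 - 2 = -10$)
$g{\left(S \right)} = -35$
$a = 648025$ ($a = \left(-805\right)^{2} = 648025$)
$y{\left(b \right)} = -90$ ($y{\left(b \right)} = \left(-10\right) 9 = -90$)
$\frac{801449}{y{\left(\sqrt{-710 - 489} \right)}} + \frac{a}{g{\left(145 \right)}} = \frac{801449}{-90} + \frac{648025}{-35} = 801449 \left(- \frac{1}{90}\right) + 648025 \left(- \frac{1}{35}\right) = - \frac{801449}{90} - 18515 = - \frac{2467799}{90}$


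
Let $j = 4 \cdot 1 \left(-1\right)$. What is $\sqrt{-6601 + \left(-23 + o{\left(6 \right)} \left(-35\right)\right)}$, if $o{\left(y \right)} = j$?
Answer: $2 i \sqrt{1621} \approx 80.523 i$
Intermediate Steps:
$j = -4$ ($j = 4 \left(-1\right) = -4$)
$o{\left(y \right)} = -4$
$\sqrt{-6601 + \left(-23 + o{\left(6 \right)} \left(-35\right)\right)} = \sqrt{-6601 - -117} = \sqrt{-6601 + \left(-23 + 140\right)} = \sqrt{-6601 + 117} = \sqrt{-6484} = 2 i \sqrt{1621}$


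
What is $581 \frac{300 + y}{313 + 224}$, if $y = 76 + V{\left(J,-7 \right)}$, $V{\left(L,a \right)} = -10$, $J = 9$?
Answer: $\frac{70882}{179} \approx 395.99$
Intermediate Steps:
$y = 66$ ($y = 76 - 10 = 66$)
$581 \frac{300 + y}{313 + 224} = 581 \frac{300 + 66}{313 + 224} = 581 \cdot \frac{366}{537} = 581 \cdot 366 \cdot \frac{1}{537} = 581 \cdot \frac{122}{179} = \frac{70882}{179}$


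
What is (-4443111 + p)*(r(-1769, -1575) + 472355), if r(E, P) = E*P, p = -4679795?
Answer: -29727262888180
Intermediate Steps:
(-4443111 + p)*(r(-1769, -1575) + 472355) = (-4443111 - 4679795)*(-1769*(-1575) + 472355) = -9122906*(2786175 + 472355) = -9122906*3258530 = -29727262888180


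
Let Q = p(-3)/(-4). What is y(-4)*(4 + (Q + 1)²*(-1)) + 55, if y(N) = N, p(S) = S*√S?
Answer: 145/4 + 6*I*√3 ≈ 36.25 + 10.392*I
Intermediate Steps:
p(S) = S^(3/2)
Q = 3*I*√3/4 (Q = (-3)^(3/2)/(-4) = -3*I*√3*(-¼) = 3*I*√3/4 ≈ 1.299*I)
y(-4)*(4 + (Q + 1)²*(-1)) + 55 = -4*(4 + (3*I*√3/4 + 1)²*(-1)) + 55 = -4*(4 + (1 + 3*I*√3/4)²*(-1)) + 55 = -4*(4 - (1 + 3*I*√3/4)²) + 55 = (-16 + 4*(1 + 3*I*√3/4)²) + 55 = 39 + 4*(1 + 3*I*√3/4)²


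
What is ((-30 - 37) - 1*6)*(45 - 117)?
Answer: 5256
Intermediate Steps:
((-30 - 37) - 1*6)*(45 - 117) = (-67 - 6)*(-72) = -73*(-72) = 5256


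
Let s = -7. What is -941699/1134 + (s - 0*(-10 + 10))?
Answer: -949637/1134 ≈ -837.42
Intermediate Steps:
-941699/1134 + (s - 0*(-10 + 10)) = -941699/1134 + (-7 - 0*(-10 + 10)) = -941699/1134 + (-7 - 0*0) = -649*1451/1134 + (-7 - 1*0) = -941699/1134 + (-7 + 0) = -941699/1134 - 7 = -949637/1134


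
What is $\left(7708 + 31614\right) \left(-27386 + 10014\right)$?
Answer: $-683101784$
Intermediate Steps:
$\left(7708 + 31614\right) \left(-27386 + 10014\right) = 39322 \left(-17372\right) = -683101784$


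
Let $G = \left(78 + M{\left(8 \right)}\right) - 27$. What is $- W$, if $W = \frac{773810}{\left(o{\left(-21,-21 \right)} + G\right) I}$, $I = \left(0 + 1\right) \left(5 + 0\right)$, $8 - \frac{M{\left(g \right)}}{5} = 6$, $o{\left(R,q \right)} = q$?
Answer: $- \frac{77381}{20} \approx -3869.1$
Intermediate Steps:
$M{\left(g \right)} = 10$ ($M{\left(g \right)} = 40 - 30 = 10$)
$G = 61$ ($G = \left(78 + 10\right) - 27 = 88 - 27 = 61$)
$I = 5$ ($I = 1 \cdot 5 = 5$)
$W = \frac{77381}{20}$ ($W = \frac{773810}{\left(-21 + 61\right) 5} = \frac{773810}{40 \cdot 5} = \frac{773810}{200} = 773810 \cdot \frac{1}{200} = \frac{77381}{20} \approx 3869.1$)
$- W = \left(-1\right) \frac{77381}{20} = - \frac{77381}{20}$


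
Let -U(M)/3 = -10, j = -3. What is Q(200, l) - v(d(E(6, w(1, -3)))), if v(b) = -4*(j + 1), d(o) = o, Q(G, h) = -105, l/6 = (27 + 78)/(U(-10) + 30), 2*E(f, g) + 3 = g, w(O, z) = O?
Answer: -113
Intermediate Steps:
U(M) = 30 (U(M) = -3*(-10) = 30)
E(f, g) = -3/2 + g/2
l = 21/2 (l = 6*((27 + 78)/(30 + 30)) = 6*(105/60) = 6*(105*(1/60)) = 6*(7/4) = 21/2 ≈ 10.500)
v(b) = 8 (v(b) = -4*(-3 + 1) = -4*(-2) = 8)
Q(200, l) - v(d(E(6, w(1, -3)))) = -105 - 1*8 = -105 - 8 = -113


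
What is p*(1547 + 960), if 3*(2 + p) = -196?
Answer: -506414/3 ≈ -1.6880e+5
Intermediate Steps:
p = -202/3 (p = -2 + (⅓)*(-196) = -2 - 196/3 = -202/3 ≈ -67.333)
p*(1547 + 960) = -202*(1547 + 960)/3 = -202/3*2507 = -506414/3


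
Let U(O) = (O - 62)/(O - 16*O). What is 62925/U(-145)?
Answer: -15206875/23 ≈ -6.6117e+5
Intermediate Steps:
U(O) = -(-62 + O)/(15*O) (U(O) = (-62 + O)/((-15*O)) = (-62 + O)*(-1/(15*O)) = -(-62 + O)/(15*O))
62925/U(-145) = 62925/(((1/15)*(62 - 1*(-145))/(-145))) = 62925/(((1/15)*(-1/145)*(62 + 145))) = 62925/(((1/15)*(-1/145)*207)) = 62925/(-69/725) = 62925*(-725/69) = -15206875/23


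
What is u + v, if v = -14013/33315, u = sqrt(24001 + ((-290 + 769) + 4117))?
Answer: -4671/11105 + sqrt(28597) ≈ 168.69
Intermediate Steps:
u = sqrt(28597) (u = sqrt(24001 + (479 + 4117)) = sqrt(24001 + 4596) = sqrt(28597) ≈ 169.11)
v = -4671/11105 (v = -14013*1/33315 = -4671/11105 ≈ -0.42062)
u + v = sqrt(28597) - 4671/11105 = -4671/11105 + sqrt(28597)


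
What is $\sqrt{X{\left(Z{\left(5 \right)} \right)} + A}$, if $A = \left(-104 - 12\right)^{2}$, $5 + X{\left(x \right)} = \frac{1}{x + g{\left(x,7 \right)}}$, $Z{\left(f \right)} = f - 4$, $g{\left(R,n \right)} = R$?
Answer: $\frac{\sqrt{53806}}{2} \approx 115.98$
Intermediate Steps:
$Z{\left(f \right)} = -4 + f$ ($Z{\left(f \right)} = f - 4 = -4 + f$)
$X{\left(x \right)} = -5 + \frac{1}{2 x}$ ($X{\left(x \right)} = -5 + \frac{1}{x + x} = -5 + \frac{1}{2 x}$)
$A = 13456$ ($A = \left(-104 - 12\right)^{2} = \left(-116\right)^{2} = 13456$)
$\sqrt{X{\left(Z{\left(5 \right)} \right)} + A} = \sqrt{\left(-5 + \frac{1}{2 \left(-4 + 5\right)}\right) + 13456} = \sqrt{\left(-5 + \frac{1}{2 \cdot 1}\right) + 13456} = \sqrt{\left(-5 + \frac{1}{2} \cdot 1\right) + 13456} = \sqrt{\left(-5 + \frac{1}{2}\right) + 13456} = \sqrt{- \frac{9}{2} + 13456} = \sqrt{\frac{26903}{2}} = \frac{\sqrt{53806}}{2}$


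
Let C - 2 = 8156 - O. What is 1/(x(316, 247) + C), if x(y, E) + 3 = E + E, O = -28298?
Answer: 1/36947 ≈ 2.7066e-5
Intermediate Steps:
x(y, E) = -3 + 2*E (x(y, E) = -3 + (E + E) = -3 + 2*E)
C = 36456 (C = 2 + (8156 - 1*(-28298)) = 2 + (8156 + 28298) = 2 + 36454 = 36456)
1/(x(316, 247) + C) = 1/((-3 + 2*247) + 36456) = 1/((-3 + 494) + 36456) = 1/(491 + 36456) = 1/36947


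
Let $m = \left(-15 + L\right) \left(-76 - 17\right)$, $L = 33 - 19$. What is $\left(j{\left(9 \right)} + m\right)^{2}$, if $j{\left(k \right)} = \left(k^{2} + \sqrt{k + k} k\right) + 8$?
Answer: $34582 + 9828 \sqrt{2} \approx 48481.0$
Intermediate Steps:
$L = 14$
$j{\left(k \right)} = 8 + k^{2} + \sqrt{2} k^{\frac{3}{2}}$ ($j{\left(k \right)} = \left(k^{2} + \sqrt{2 k} k\right) + 8 = \left(k^{2} + \sqrt{2} \sqrt{k} k\right) + 8 = \left(k^{2} + \sqrt{2} k^{\frac{3}{2}}\right) + 8 = 8 + k^{2} + \sqrt{2} k^{\frac{3}{2}}$)
$m = 93$ ($m = \left(-15 + 14\right) \left(-76 - 17\right) = \left(-1\right) \left(-93\right) = 93$)
$\left(j{\left(9 \right)} + m\right)^{2} = \left(\left(8 + 9^{2} + \sqrt{2} \cdot 9^{\frac{3}{2}}\right) + 93\right)^{2} = \left(\left(8 + 81 + \sqrt{2} \cdot 27\right) + 93\right)^{2} = \left(\left(8 + 81 + 27 \sqrt{2}\right) + 93\right)^{2} = \left(\left(89 + 27 \sqrt{2}\right) + 93\right)^{2} = \left(182 + 27 \sqrt{2}\right)^{2}$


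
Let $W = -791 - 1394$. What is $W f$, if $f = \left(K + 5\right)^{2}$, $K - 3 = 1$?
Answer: $-176985$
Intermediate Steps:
$K = 4$ ($K = 3 + 1 = 4$)
$f = 81$ ($f = \left(4 + 5\right)^{2} = 9^{2} = 81$)
$W = -2185$
$W f = \left(-2185\right) 81 = -176985$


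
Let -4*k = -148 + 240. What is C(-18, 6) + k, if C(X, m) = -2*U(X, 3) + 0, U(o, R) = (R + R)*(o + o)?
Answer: 409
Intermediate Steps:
U(o, R) = 4*R*o (U(o, R) = (2*R)*(2*o) = 4*R*o)
C(X, m) = -24*X (C(X, m) = -8*3*X + 0 = -24*X + 0 = -24*X)
k = -23 (k = -(-148 + 240)/4 = -¼*92 = -23)
C(-18, 6) + k = -24*(-18) - 23 = 432 - 23 = 409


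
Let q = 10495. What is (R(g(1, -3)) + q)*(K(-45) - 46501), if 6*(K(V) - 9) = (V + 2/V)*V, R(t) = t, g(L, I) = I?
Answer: -1452748550/3 ≈ -4.8425e+8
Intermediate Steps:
K(V) = 9 + V*(V + 2/V)/6 (K(V) = 9 + ((V + 2/V)*V)/6 = 9 + (V*(V + 2/V))/6 = 9 + V*(V + 2/V)/6)
(R(g(1, -3)) + q)*(K(-45) - 46501) = (-3 + 10495)*((28/3 + (1/6)*(-45)**2) - 46501) = 10492*((28/3 + (1/6)*2025) - 46501) = 10492*((28/3 + 675/2) - 46501) = 10492*(2081/6 - 46501) = 10492*(-276925/6) = -1452748550/3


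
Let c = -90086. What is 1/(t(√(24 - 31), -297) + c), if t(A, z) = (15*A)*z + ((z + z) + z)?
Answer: I/(-90977*I + 4455*√7) ≈ -1.081e-5 + 1.4006e-6*I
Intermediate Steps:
t(A, z) = 3*z + 15*A*z (t(A, z) = 15*A*z + (2*z + z) = 15*A*z + 3*z = 3*z + 15*A*z)
1/(t(√(24 - 31), -297) + c) = 1/(3*(-297)*(1 + 5*√(24 - 31)) - 90086) = 1/(3*(-297)*(1 + 5*√(-7)) - 90086) = 1/(3*(-297)*(1 + 5*(I*√7)) - 90086) = 1/(3*(-297)*(1 + 5*I*√7) - 90086) = 1/((-891 - 4455*I*√7) - 90086) = 1/(-90977 - 4455*I*√7)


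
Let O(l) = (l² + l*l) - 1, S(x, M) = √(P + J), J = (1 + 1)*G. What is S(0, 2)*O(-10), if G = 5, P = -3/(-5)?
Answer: 199*√265/5 ≈ 647.90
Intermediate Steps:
P = ⅗ (P = -3*(-⅕) = ⅗ ≈ 0.60000)
J = 10 (J = (1 + 1)*5 = 2*5 = 10)
S(x, M) = √265/5 (S(x, M) = √(⅗ + 10) = √(53/5) = √265/5)
O(l) = -1 + 2*l² (O(l) = (l² + l²) - 1 = 2*l² - 1 = -1 + 2*l²)
S(0, 2)*O(-10) = (√265/5)*(-1 + 2*(-10)²) = (√265/5)*(-1 + 2*100) = (√265/5)*(-1 + 200) = (√265/5)*199 = 199*√265/5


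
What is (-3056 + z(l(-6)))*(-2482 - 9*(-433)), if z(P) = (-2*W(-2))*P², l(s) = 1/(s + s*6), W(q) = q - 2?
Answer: -1906987010/441 ≈ -4.3242e+6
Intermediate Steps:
W(q) = -2 + q
l(s) = 1/(7*s) (l(s) = 1/(s + 6*s) = 1/(7*s))
z(P) = 8*P² (z(P) = (-2*(-2 - 2))*P² = (-2*(-4))*P² = 8*P²)
(-3056 + z(l(-6)))*(-2482 - 9*(-433)) = (-3056 + 8*((⅐)/(-6))²)*(-2482 - 9*(-433)) = (-3056 + 8*((⅐)*(-⅙))²)*(-2482 + 3897) = (-3056 + 8*(-1/42)²)*1415 = (-3056 + 8*(1/1764))*1415 = (-3056 + 2/441)*1415 = -1347694/441*1415 = -1906987010/441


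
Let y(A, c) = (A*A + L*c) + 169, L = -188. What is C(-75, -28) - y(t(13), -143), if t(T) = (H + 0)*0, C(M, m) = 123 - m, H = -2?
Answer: -26902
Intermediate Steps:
t(T) = 0 (t(T) = (-2 + 0)*0 = -2*0 = 0)
y(A, c) = 169 + A² - 188*c (y(A, c) = (A*A - 188*c) + 169 = (A² - 188*c) + 169 = 169 + A² - 188*c)
C(-75, -28) - y(t(13), -143) = (123 - 1*(-28)) - (169 + 0² - 188*(-143)) = (123 + 28) - (169 + 0 + 26884) = 151 - 1*27053 = 151 - 27053 = -26902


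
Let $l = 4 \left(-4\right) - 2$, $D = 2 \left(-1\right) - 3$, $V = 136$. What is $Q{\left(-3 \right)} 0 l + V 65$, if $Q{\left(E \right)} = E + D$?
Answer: $8840$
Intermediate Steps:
$D = -5$ ($D = -2 - 3 = -5$)
$l = -18$ ($l = -16 - 2 = -18$)
$Q{\left(E \right)} = -5 + E$ ($Q{\left(E \right)} = E - 5 = -5 + E$)
$Q{\left(-3 \right)} 0 l + V 65 = \left(-5 - 3\right) 0 \left(-18\right) + 136 \cdot 65 = \left(-8\right) 0 \left(-18\right) + 8840 = 0 \left(-18\right) + 8840 = 0 + 8840 = 8840$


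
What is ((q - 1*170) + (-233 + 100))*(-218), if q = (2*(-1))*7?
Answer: 69106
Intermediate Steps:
q = -14 (q = -2*7 = -14)
((q - 1*170) + (-233 + 100))*(-218) = ((-14 - 1*170) + (-233 + 100))*(-218) = ((-14 - 170) - 133)*(-218) = (-184 - 133)*(-218) = -317*(-218) = 69106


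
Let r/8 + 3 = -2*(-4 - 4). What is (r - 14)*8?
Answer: 720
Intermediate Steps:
r = 104 (r = -24 + 8*(-2*(-4 - 4)) = -24 + 8*(-2*(-8)) = -24 + 8*16 = -24 + 128 = 104)
(r - 14)*8 = (104 - 14)*8 = 90*8 = 720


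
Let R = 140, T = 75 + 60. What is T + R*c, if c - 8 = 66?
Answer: 10495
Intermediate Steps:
T = 135
c = 74 (c = 8 + 66 = 74)
T + R*c = 135 + 140*74 = 135 + 10360 = 10495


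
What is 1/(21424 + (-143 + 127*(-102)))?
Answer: 1/8327 ≈ 0.00012009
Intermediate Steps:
1/(21424 + (-143 + 127*(-102))) = 1/(21424 + (-143 - 12954)) = 1/(21424 - 13097) = 1/8327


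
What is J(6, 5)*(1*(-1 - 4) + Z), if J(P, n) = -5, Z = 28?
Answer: -115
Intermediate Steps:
J(6, 5)*(1*(-1 - 4) + Z) = -5*(1*(-1 - 4) + 28) = -5*(1*(-5) + 28) = -5*(-5 + 28) = -5*23 = -115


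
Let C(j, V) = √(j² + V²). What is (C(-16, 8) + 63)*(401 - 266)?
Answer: 8505 + 1080*√5 ≈ 10920.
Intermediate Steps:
C(j, V) = √(V² + j²)
(C(-16, 8) + 63)*(401 - 266) = (√(8² + (-16)²) + 63)*(401 - 266) = (√(64 + 256) + 63)*135 = (√320 + 63)*135 = (8*√5 + 63)*135 = (63 + 8*√5)*135 = 8505 + 1080*√5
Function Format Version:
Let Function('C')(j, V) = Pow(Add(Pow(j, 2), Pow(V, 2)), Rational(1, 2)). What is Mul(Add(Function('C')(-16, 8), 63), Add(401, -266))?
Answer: Add(8505, Mul(1080, Pow(5, Rational(1, 2)))) ≈ 10920.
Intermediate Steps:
Function('C')(j, V) = Pow(Add(Pow(V, 2), Pow(j, 2)), Rational(1, 2))
Mul(Add(Function('C')(-16, 8), 63), Add(401, -266)) = Mul(Add(Pow(Add(Pow(8, 2), Pow(-16, 2)), Rational(1, 2)), 63), Add(401, -266)) = Mul(Add(Pow(Add(64, 256), Rational(1, 2)), 63), 135) = Mul(Add(Pow(320, Rational(1, 2)), 63), 135) = Mul(Add(Mul(8, Pow(5, Rational(1, 2))), 63), 135) = Mul(Add(63, Mul(8, Pow(5, Rational(1, 2)))), 135) = Add(8505, Mul(1080, Pow(5, Rational(1, 2))))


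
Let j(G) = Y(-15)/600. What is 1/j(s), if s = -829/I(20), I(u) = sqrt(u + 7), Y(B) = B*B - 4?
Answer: 600/221 ≈ 2.7149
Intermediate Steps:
Y(B) = -4 + B**2 (Y(B) = B**2 - 4 = -4 + B**2)
I(u) = sqrt(7 + u)
s = -829*sqrt(3)/9 (s = -829/sqrt(7 + 20) = -829*sqrt(3)/9 ≈ -159.54)
j(G) = 221/600 (j(G) = (-4 + (-15)**2)/600 = (-4 + 225)*(1/600) = 221*(1/600) = 221/600)
1/j(s) = 1/(221/600) = 600/221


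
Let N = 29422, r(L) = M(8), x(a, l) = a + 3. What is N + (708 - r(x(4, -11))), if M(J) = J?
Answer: 30122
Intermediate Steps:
x(a, l) = 3 + a
r(L) = 8
N + (708 - r(x(4, -11))) = 29422 + (708 - 1*8) = 29422 + (708 - 8) = 29422 + 700 = 30122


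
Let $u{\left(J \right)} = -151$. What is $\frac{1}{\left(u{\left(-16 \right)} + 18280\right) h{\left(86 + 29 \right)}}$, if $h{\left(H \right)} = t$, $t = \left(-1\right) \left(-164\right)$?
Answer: $\frac{1}{2973156} \approx 3.3634 \cdot 10^{-7}$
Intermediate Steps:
$t = 164$
$h{\left(H \right)} = 164$
$\frac{1}{\left(u{\left(-16 \right)} + 18280\right) h{\left(86 + 29 \right)}} = \frac{1}{\left(-151 + 18280\right) 164} = \frac{1}{18129} \cdot \frac{1}{164} = \frac{1}{2973156}$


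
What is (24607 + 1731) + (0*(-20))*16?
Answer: 26338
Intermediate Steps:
(24607 + 1731) + (0*(-20))*16 = 26338 + 0*16 = 26338 + 0 = 26338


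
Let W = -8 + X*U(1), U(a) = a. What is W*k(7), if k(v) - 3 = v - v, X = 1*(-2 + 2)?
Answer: -24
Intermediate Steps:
X = 0 (X = 1*0 = 0)
W = -8 (W = -8 + 0*1 = -8 + 0 = -8)
k(v) = 3 (k(v) = 3 + (v - v) = 3 + 0 = 3)
W*k(7) = -8*3 = -24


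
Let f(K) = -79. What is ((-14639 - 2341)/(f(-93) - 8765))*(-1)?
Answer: -1415/737 ≈ -1.9199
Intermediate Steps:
((-14639 - 2341)/(f(-93) - 8765))*(-1) = ((-14639 - 2341)/(-79 - 8765))*(-1) = -16980/(-8844)*(-1) = -16980*(-1/8844)*(-1) = (1415/737)*(-1) = -1415/737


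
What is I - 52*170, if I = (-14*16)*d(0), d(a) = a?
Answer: -8840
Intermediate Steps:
I = 0 (I = -14*16*0 = -224*0 = 0)
I - 52*170 = 0 - 52*170 = 0 - 1*8840 = 0 - 8840 = -8840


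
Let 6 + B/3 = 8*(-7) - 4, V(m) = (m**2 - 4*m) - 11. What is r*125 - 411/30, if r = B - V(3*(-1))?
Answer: -260137/10 ≈ -26014.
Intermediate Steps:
V(m) = -11 + m**2 - 4*m
B = -198 (B = -18 + 3*(8*(-7) - 4) = -18 + 3*(-56 - 4) = -18 + 3*(-60) = -18 - 180 = -198)
r = -208 (r = -198 - (-11 + (3*(-1))**2 - 12*(-1)) = -198 - (-11 + (-3)**2 - 4*(-3)) = -198 - (-11 + 9 + 12) = -198 - 1*10 = -198 - 10 = -208)
r*125 - 411/30 = -208*125 - 411/30 = -26000 - 411*1/30 = -26000 - 137/10 = -260137/10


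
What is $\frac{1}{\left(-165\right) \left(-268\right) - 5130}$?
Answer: $\frac{1}{39090} \approx 2.5582 \cdot 10^{-5}$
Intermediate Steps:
$\frac{1}{\left(-165\right) \left(-268\right) - 5130} = \frac{1}{44220 - 5130} = \frac{1}{39090}$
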